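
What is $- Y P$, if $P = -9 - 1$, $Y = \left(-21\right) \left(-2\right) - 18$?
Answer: $240$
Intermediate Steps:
$Y = 24$ ($Y = 42 - 18 = 24$)
$P = -10$ ($P = -9 - 1 = -10$)
$- Y P = - 24 \left(-10\right) = \left(-1\right) \left(-240\right) = 240$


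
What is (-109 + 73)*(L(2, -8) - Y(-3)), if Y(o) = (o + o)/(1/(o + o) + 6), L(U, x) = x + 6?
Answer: 1224/35 ≈ 34.971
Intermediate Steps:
L(U, x) = 6 + x
Y(o) = 2*o/(6 + 1/(2*o)) (Y(o) = (2*o)/(1/(2*o) + 6) = (2*o)/(6 + 1/(2*o)) = 2*o/(6 + 1/(2*o)))
(-109 + 73)*(L(2, -8) - Y(-3)) = (-109 + 73)*((6 - 8) - 4*(-3)**2/(1 + 12*(-3))) = -36*(-2 - 4*9/(1 - 36)) = -36*(-2 - 4*9/(-35)) = -36*(-2 - 4*9*(-1)/35) = -36*(-2 - 1*(-36/35)) = -36*(-2 + 36/35) = -36*(-34/35) = 1224/35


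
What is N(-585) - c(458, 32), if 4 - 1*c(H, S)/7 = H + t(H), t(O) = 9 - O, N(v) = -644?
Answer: -609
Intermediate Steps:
c(H, S) = -35 (c(H, S) = 28 - 7*(H + (9 - H)) = 28 - 7*9 = 28 - 63 = -35)
N(-585) - c(458, 32) = -644 - 1*(-35) = -644 + 35 = -609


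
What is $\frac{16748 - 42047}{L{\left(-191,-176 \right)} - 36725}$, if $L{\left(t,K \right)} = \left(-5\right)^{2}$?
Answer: $\frac{25299}{36700} \approx 0.68935$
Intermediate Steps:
$L{\left(t,K \right)} = 25$
$\frac{16748 - 42047}{L{\left(-191,-176 \right)} - 36725} = \frac{16748 - 42047}{25 - 36725} = - \frac{25299}{-36700} = \left(-25299\right) \left(- \frac{1}{36700}\right) = \frac{25299}{36700}$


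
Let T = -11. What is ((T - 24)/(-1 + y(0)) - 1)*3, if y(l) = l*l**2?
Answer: 102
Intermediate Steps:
y(l) = l**3
((T - 24)/(-1 + y(0)) - 1)*3 = ((-11 - 24)/(-1 + 0**3) - 1)*3 = (-35/(-1 + 0) - 1)*3 = (-35/(-1) - 1)*3 = (-35*(-1) - 1)*3 = (35 - 1)*3 = 34*3 = 102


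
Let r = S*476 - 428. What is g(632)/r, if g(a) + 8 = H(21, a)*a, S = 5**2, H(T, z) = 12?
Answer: 947/1434 ≈ 0.66039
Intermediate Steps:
S = 25
g(a) = -8 + 12*a
r = 11472 (r = 25*476 - 428 = 11900 - 428 = 11472)
g(632)/r = (-8 + 12*632)/11472 = (-8 + 7584)*(1/11472) = 7576*(1/11472) = 947/1434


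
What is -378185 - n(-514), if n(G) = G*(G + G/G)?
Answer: -641867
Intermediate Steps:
n(G) = G*(1 + G) (n(G) = G*(G + 1) = G*(1 + G))
-378185 - n(-514) = -378185 - (-514)*(1 - 514) = -378185 - (-514)*(-513) = -378185 - 1*263682 = -378185 - 263682 = -641867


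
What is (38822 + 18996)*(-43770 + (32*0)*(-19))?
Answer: -2530693860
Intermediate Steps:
(38822 + 18996)*(-43770 + (32*0)*(-19)) = 57818*(-43770 + 0*(-19)) = 57818*(-43770 + 0) = 57818*(-43770) = -2530693860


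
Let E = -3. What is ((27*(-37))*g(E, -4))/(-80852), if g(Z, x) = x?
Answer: -999/20213 ≈ -0.049424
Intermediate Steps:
((27*(-37))*g(E, -4))/(-80852) = ((27*(-37))*(-4))/(-80852) = -999*(-4)*(-1/80852) = 3996*(-1/80852) = -999/20213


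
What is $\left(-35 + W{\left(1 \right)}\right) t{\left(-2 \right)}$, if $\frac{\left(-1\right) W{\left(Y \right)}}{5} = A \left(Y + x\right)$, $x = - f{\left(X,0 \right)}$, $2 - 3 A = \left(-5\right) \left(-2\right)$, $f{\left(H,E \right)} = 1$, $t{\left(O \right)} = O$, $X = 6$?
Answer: $70$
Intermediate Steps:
$A = - \frac{8}{3}$ ($A = \frac{2}{3} - \frac{\left(-5\right) \left(-2\right)}{3} = \frac{2}{3} - \frac{10}{3} = - \frac{8}{3} \approx -2.6667$)
$x = -1$ ($x = \left(-1\right) 1 = -1$)
$W{\left(Y \right)} = - \frac{40}{3} + \frac{40 Y}{3}$ ($W{\left(Y \right)} = - 5 \left(- \frac{8 \left(Y - 1\right)}{3}\right) = - 5 \left(- \frac{8 \left(-1 + Y\right)}{3}\right) = - 5 \left(\frac{8}{3} - \frac{8 Y}{3}\right) = - \frac{40}{3} + \frac{40 Y}{3}$)
$\left(-35 + W{\left(1 \right)}\right) t{\left(-2 \right)} = \left(-35 + \left(- \frac{40}{3} + \frac{40}{3} \cdot 1\right)\right) \left(-2\right) = \left(-35 + \left(- \frac{40}{3} + \frac{40}{3}\right)\right) \left(-2\right) = \left(-35 + 0\right) \left(-2\right) = \left(-35\right) \left(-2\right) = 70$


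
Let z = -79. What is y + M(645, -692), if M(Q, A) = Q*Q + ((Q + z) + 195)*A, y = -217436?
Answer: -328023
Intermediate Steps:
M(Q, A) = Q**2 + A*(116 + Q) (M(Q, A) = Q*Q + ((Q - 79) + 195)*A = Q**2 + ((-79 + Q) + 195)*A = Q**2 + (116 + Q)*A = Q**2 + A*(116 + Q))
y + M(645, -692) = -217436 + (645**2 + 116*(-692) - 692*645) = -217436 + (416025 - 80272 - 446340) = -217436 - 110587 = -328023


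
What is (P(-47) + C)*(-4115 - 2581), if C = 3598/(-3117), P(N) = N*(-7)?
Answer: -2280869640/1039 ≈ -2.1953e+6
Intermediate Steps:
P(N) = -7*N
C = -3598/3117 (C = 3598*(-1/3117) = -3598/3117 ≈ -1.1543)
(P(-47) + C)*(-4115 - 2581) = (-7*(-47) - 3598/3117)*(-4115 - 2581) = (329 - 3598/3117)*(-6696) = (1021895/3117)*(-6696) = -2280869640/1039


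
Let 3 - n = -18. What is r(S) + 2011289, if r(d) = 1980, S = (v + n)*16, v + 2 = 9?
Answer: 2013269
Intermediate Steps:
v = 7 (v = -2 + 9 = 7)
n = 21 (n = 3 - 1*(-18) = 3 + 18 = 21)
S = 448 (S = (7 + 21)*16 = 28*16 = 448)
r(S) + 2011289 = 1980 + 2011289 = 2013269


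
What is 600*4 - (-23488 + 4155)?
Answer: 21733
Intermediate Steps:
600*4 - (-23488 + 4155) = 2400 - 1*(-19333) = 2400 + 19333 = 21733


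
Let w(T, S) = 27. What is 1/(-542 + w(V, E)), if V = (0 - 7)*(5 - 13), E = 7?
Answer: -1/515 ≈ -0.0019417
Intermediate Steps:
V = 56 (V = -7*(-8) = 56)
1/(-542 + w(V, E)) = 1/(-542 + 27) = 1/(-515) = -1/515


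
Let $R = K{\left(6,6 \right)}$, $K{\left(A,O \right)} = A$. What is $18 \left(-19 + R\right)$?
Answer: $-234$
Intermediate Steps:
$R = 6$
$18 \left(-19 + R\right) = 18 \left(-19 + 6\right) = 18 \left(-13\right) = -234$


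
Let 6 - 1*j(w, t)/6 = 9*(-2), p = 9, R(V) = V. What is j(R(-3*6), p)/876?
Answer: 12/73 ≈ 0.16438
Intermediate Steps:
j(w, t) = 144 (j(w, t) = 36 - 54*(-2) = 36 - 6*(-18) = 36 + 108 = 144)
j(R(-3*6), p)/876 = 144/876 = 144*(1/876) = 12/73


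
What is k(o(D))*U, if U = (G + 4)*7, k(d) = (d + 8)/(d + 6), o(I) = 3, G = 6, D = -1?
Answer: 770/9 ≈ 85.556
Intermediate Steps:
k(d) = (8 + d)/(6 + d)
U = 70 (U = (6 + 4)*7 = 10*7 = 70)
k(o(D))*U = ((8 + 3)/(6 + 3))*70 = (11/9)*70 = 770/9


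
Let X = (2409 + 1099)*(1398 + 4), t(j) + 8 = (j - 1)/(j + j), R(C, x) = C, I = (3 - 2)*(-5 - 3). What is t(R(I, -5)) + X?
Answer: 78691337/16 ≈ 4.9182e+6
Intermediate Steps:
I = -8 (I = 1*(-8) = -8)
t(j) = -8 + (-1 + j)/(2*j) (t(j) = -8 + (j - 1)/(j + j) = -8 + (-1 + j)/((2*j)) = -8 + (-1 + j)*(1/(2*j)) = -8 + (-1 + j)/(2*j))
X = 4918216 (X = 3508*1402 = 4918216)
t(R(I, -5)) + X = (½)*(-1 - 15*(-8))/(-8) + 4918216 = (½)*(-⅛)*(-1 + 120) + 4918216 = (½)*(-⅛)*119 + 4918216 = -119/16 + 4918216 = 78691337/16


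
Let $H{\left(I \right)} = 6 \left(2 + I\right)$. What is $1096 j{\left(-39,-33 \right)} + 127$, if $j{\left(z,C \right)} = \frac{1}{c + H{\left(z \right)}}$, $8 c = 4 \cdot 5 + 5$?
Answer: $\frac{213609}{1751} \approx 121.99$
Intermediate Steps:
$H{\left(I \right)} = 12 + 6 I$
$c = \frac{25}{8}$ ($c = \frac{4 \cdot 5 + 5}{8} = \frac{20 + 5}{8} = \frac{1}{8} \cdot 25 = \frac{25}{8} \approx 3.125$)
$j{\left(z,C \right)} = \frac{1}{\frac{121}{8} + 6 z}$ ($j{\left(z,C \right)} = \frac{1}{\frac{25}{8} + \left(12 + 6 z\right)} = \frac{1}{\frac{121}{8} + 6 z}$)
$1096 j{\left(-39,-33 \right)} + 127 = 1096 \frac{8}{121 + 48 \left(-39\right)} + 127 = 1096 \frac{8}{121 - 1872} + 127 = 1096 \frac{8}{-1751} + 127 = 1096 \cdot 8 \left(- \frac{1}{1751}\right) + 127 = 1096 \left(- \frac{8}{1751}\right) + 127 = - \frac{8768}{1751} + 127 = \frac{213609}{1751}$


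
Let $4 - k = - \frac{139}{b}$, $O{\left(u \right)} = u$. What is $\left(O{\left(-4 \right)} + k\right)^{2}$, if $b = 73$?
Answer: $\frac{19321}{5329} \approx 3.6256$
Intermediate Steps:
$k = \frac{431}{73}$ ($k = 4 - - \frac{139}{73} = 4 + \frac{139}{73} = \frac{431}{73} \approx 5.9041$)
$\left(O{\left(-4 \right)} + k\right)^{2} = \left(-4 + \frac{431}{73}\right)^{2} = \left(\frac{139}{73}\right)^{2} = \frac{19321}{5329}$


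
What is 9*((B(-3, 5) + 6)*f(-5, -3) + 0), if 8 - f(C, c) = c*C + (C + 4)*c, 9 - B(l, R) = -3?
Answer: -1620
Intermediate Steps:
B(l, R) = 12 (B(l, R) = 9 - 1*(-3) = 9 + 3 = 12)
f(C, c) = 8 - C*c - c*(4 + C) (f(C, c) = 8 - (c*C + (C + 4)*c) = 8 - (C*c + (4 + C)*c) = 8 - (C*c + c*(4 + C)) = 8 + (-C*c - c*(4 + C)) = 8 - C*c - c*(4 + C))
9*((B(-3, 5) + 6)*f(-5, -3) + 0) = 9*((12 + 6)*(8 - 4*(-3) - 2*(-5)*(-3)) + 0) = 9*(18*(8 + 12 - 30) + 0) = 9*(18*(-10) + 0) = 9*(-180 + 0) = 9*(-180) = -1620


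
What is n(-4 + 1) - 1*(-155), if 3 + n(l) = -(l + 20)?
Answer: 135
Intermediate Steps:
n(l) = -23 - l (n(l) = -3 - (l + 20) = -3 - (20 + l) = -3 + (-20 - l) = -23 - l)
n(-4 + 1) - 1*(-155) = (-23 - (-4 + 1)) - 1*(-155) = (-23 - 1*(-3)) + 155 = (-23 + 3) + 155 = -20 + 155 = 135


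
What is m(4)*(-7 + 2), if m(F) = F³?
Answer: -320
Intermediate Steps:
m(4)*(-7 + 2) = 4³*(-7 + 2) = 64*(-5) = -320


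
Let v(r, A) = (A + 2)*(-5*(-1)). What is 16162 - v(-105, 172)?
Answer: 15292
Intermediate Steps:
v(r, A) = 10 + 5*A (v(r, A) = (2 + A)*5 = 10 + 5*A)
16162 - v(-105, 172) = 16162 - (10 + 5*172) = 16162 - (10 + 860) = 16162 - 1*870 = 16162 - 870 = 15292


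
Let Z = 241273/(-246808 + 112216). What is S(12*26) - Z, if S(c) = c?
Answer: 42233977/134592 ≈ 313.79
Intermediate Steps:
Z = -241273/134592 (Z = 241273/(-134592) = 241273*(-1/134592) = -241273/134592 ≈ -1.7926)
S(12*26) - Z = 12*26 - 1*(-241273/134592) = 312 + 241273/134592 = 42233977/134592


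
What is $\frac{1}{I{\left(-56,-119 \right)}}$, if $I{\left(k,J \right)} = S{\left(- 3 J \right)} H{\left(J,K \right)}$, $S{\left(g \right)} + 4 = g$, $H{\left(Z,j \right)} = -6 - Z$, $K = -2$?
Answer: $\frac{1}{39889} \approx 2.507 \cdot 10^{-5}$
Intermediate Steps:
$S{\left(g \right)} = -4 + g$
$I{\left(k,J \right)} = \left(-6 - J\right) \left(-4 - 3 J\right)$ ($I{\left(k,J \right)} = \left(-4 - 3 J\right) \left(-6 - J\right) = \left(-6 - J\right) \left(-4 - 3 J\right)$)
$\frac{1}{I{\left(-56,-119 \right)}} = \frac{1}{\left(4 + 3 \left(-119\right)\right) \left(6 - 119\right)} = \frac{1}{\left(4 - 357\right) \left(-113\right)} = \frac{1}{\left(-353\right) \left(-113\right)} = \frac{1}{39889}$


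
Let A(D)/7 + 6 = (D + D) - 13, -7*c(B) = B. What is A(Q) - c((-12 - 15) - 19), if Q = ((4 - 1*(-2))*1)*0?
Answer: -977/7 ≈ -139.57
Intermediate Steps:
c(B) = -B/7
Q = 0 (Q = ((4 + 2)*1)*0 = (6*1)*0 = 6*0 = 0)
A(D) = -133 + 14*D (A(D) = -42 + 7*((D + D) - 13) = -42 + 7*(2*D - 13) = -42 + 7*(-13 + 2*D) = -42 + (-91 + 14*D) = -133 + 14*D)
A(Q) - c((-12 - 15) - 19) = (-133 + 14*0) - (-1)*((-12 - 15) - 19)/7 = (-133 + 0) - (-1)*(-27 - 19)/7 = -133 - (-1)*(-46)/7 = -133 - 1*46/7 = -133 - 46/7 = -977/7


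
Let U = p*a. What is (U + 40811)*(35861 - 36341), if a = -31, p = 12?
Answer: -19410720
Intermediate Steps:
U = -372 (U = 12*(-31) = -372)
(U + 40811)*(35861 - 36341) = (-372 + 40811)*(35861 - 36341) = 40439*(-480) = -19410720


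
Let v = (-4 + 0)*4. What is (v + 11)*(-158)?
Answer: 790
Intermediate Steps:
v = -16 (v = -4*4 = -16)
(v + 11)*(-158) = (-16 + 11)*(-158) = -5*(-158) = 790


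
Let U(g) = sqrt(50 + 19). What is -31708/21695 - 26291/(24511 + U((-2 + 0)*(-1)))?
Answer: -33030482979011/13034118483140 + 26291*sqrt(69)/600789052 ≈ -2.5338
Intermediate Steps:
U(g) = sqrt(69)
-31708/21695 - 26291/(24511 + U((-2 + 0)*(-1))) = -31708/21695 - 26291/(24511 + sqrt(69))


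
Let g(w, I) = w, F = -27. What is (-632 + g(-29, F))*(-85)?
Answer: 56185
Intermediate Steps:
(-632 + g(-29, F))*(-85) = (-632 - 29)*(-85) = -661*(-85) = 56185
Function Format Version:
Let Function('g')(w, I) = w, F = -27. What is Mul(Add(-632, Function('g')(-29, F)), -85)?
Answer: 56185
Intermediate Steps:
Mul(Add(-632, Function('g')(-29, F)), -85) = Mul(Add(-632, -29), -85) = Mul(-661, -85) = 56185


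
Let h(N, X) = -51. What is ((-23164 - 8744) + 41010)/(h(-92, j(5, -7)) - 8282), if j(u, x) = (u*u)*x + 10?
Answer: -9102/8333 ≈ -1.0923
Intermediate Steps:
j(u, x) = 10 + x*u² (j(u, x) = u²*x + 10 = x*u² + 10 = 10 + x*u²)
((-23164 - 8744) + 41010)/(h(-92, j(5, -7)) - 8282) = ((-23164 - 8744) + 41010)/(-51 - 8282) = (-31908 + 41010)/(-8333) = 9102*(-1/8333) = -9102/8333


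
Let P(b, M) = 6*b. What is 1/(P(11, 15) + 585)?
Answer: 1/651 ≈ 0.0015361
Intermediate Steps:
1/(P(11, 15) + 585) = 1/(6*11 + 585) = 1/(66 + 585) = 1/651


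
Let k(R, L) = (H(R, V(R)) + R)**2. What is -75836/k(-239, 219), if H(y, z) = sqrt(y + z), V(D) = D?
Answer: -75836/(239 - I*sqrt(478))**2 ≈ -1.2948 - 0.23888*I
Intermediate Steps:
k(R, L) = (R + sqrt(2)*sqrt(R))**2 (k(R, L) = (sqrt(R + R) + R)**2 = (sqrt(2*R) + R)**2 = (sqrt(2)*sqrt(R) + R)**2 = (R + sqrt(2)*sqrt(R))**2)
-75836/k(-239, 219) = -75836/(-239 + sqrt(2)*sqrt(-239))**2 = -75836/(-239 + sqrt(2)*(I*sqrt(239)))**2 = -75836/(-239 + I*sqrt(478))**2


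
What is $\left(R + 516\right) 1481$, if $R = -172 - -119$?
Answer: $685703$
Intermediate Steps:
$R = -53$ ($R = -172 + 119 = -53$)
$\left(R + 516\right) 1481 = \left(-53 + 516\right) 1481 = 463 \cdot 1481 = 685703$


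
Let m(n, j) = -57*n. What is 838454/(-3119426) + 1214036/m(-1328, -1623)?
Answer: 465453481169/29516008812 ≈ 15.770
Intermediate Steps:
838454/(-3119426) + 1214036/m(-1328, -1623) = 838454/(-3119426) + 1214036/((-57*(-1328))) = 838454*(-1/3119426) + 1214036/75696 = -419227/1559713 + 1214036*(1/75696) = -419227/1559713 + 303509/18924 = 465453481169/29516008812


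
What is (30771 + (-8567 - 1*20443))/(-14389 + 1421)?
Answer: -1761/12968 ≈ -0.13580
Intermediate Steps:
(30771 + (-8567 - 1*20443))/(-14389 + 1421) = (30771 + (-8567 - 20443))/(-12968) = (30771 - 29010)*(-1/12968) = 1761*(-1/12968) = -1761/12968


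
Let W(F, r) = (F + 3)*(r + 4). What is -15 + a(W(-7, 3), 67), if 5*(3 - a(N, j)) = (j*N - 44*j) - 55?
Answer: 4819/5 ≈ 963.80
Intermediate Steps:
W(F, r) = (3 + F)*(4 + r)
a(N, j) = 14 + 44*j/5 - N*j/5 (a(N, j) = 3 - ((j*N - 44*j) - 55)/5 = 3 - ((N*j - 44*j) - 55)/5 = 3 - ((-44*j + N*j) - 55)/5 = 3 - (-55 - 44*j + N*j)/5 = 3 + (11 + 44*j/5 - N*j/5) = 14 + 44*j/5 - N*j/5)
-15 + a(W(-7, 3), 67) = -15 + (14 + (44/5)*67 - 1/5*(12 + 3*3 + 4*(-7) - 7*3)*67) = -15 + (14 + 2948/5 - 1/5*(12 + 9 - 28 - 21)*67) = -15 + (14 + 2948/5 - 1/5*(-28)*67) = -15 + (14 + 2948/5 + 1876/5) = -15 + 4894/5 = 4819/5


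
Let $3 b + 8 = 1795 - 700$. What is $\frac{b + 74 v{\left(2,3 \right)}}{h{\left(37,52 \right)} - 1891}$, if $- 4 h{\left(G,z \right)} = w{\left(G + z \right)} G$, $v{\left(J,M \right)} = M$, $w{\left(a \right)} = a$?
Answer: $- \frac{7012}{32571} \approx -0.21528$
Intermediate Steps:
$b = \frac{1087}{3}$ ($b = - \frac{8}{3} + \frac{1795 - 700}{3} = - \frac{8}{3} + \frac{1}{3} \cdot 1095 = - \frac{8}{3} + 365 = \frac{1087}{3} \approx 362.33$)
$h{\left(G,z \right)} = - \frac{G \left(G + z\right)}{4}$ ($h{\left(G,z \right)} = - \frac{\left(G + z\right) G}{4} = - \frac{G \left(G + z\right)}{4}$)
$\frac{b + 74 v{\left(2,3 \right)}}{h{\left(37,52 \right)} - 1891} = \frac{\frac{1087}{3} + 74 \cdot 3}{\left(- \frac{1}{4}\right) 37 \left(37 + 52\right) - 1891} = \frac{\frac{1087}{3} + 222}{\left(- \frac{1}{4}\right) 37 \cdot 89 - 1891} = \frac{1753}{3 \left(- \frac{3293}{4} - 1891\right)} = \frac{1753}{3 \left(- \frac{10857}{4}\right)} = \frac{1753}{3} \left(- \frac{4}{10857}\right) = - \frac{7012}{32571}$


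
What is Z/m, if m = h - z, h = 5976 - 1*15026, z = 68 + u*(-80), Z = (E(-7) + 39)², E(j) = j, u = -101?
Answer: -512/8599 ≈ -0.059542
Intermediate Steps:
Z = 1024 (Z = (-7 + 39)² = 32² = 1024)
z = 8148 (z = 68 - 101*(-80) = 68 + 8080 = 8148)
h = -9050 (h = 5976 - 15026 = -9050)
m = -17198 (m = -9050 - 1*8148 = -9050 - 8148 = -17198)
Z/m = 1024/(-17198) = 1024*(-1/17198) = -512/8599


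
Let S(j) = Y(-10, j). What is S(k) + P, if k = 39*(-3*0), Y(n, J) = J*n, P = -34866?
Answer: -34866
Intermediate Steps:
k = 0 (k = 39*0 = 0)
S(j) = -10*j (S(j) = j*(-10) = -10*j)
S(k) + P = -10*0 - 34866 = 0 - 34866 = -34866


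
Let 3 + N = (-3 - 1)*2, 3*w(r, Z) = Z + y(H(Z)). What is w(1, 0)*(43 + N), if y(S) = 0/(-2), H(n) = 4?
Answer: 0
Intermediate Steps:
y(S) = 0 (y(S) = 0*(-½) = 0)
w(r, Z) = Z/3 (w(r, Z) = (Z + 0)/3 = Z/3)
N = -11 (N = -3 + (-3 - 1)*2 = -3 - 4*2 = -3 - 8 = -11)
w(1, 0)*(43 + N) = ((⅓)*0)*(43 - 11) = 0*32 = 0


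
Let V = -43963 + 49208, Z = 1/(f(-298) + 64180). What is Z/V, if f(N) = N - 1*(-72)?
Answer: 1/335438730 ≈ 2.9812e-9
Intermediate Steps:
f(N) = 72 + N (f(N) = N + 72 = 72 + N)
Z = 1/63954 (Z = 1/((72 - 298) + 64180) = 1/(-226 + 64180) = 1/63954 ≈ 1.5636e-5)
V = 5245
Z/V = (1/63954)/5245 = (1/63954)*(1/5245) = 1/335438730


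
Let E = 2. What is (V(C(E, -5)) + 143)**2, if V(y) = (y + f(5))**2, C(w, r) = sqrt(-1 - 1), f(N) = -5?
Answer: 27356 - 3320*I*sqrt(2) ≈ 27356.0 - 4695.2*I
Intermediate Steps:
C(w, r) = I*sqrt(2) (C(w, r) = sqrt(-2) = I*sqrt(2))
V(y) = (-5 + y)**2 (V(y) = (y - 5)**2 = (-5 + y)**2)
(V(C(E, -5)) + 143)**2 = ((-5 + I*sqrt(2))**2 + 143)**2 = (143 + (-5 + I*sqrt(2))**2)**2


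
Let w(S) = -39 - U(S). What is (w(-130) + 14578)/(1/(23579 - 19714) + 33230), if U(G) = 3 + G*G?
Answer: -3045620/42811317 ≈ -0.071141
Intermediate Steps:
U(G) = 3 + G²
w(S) = -42 - S² (w(S) = -39 - (3 + S²) = -39 + (-3 - S²) = -42 - S²)
(w(-130) + 14578)/(1/(23579 - 19714) + 33230) = ((-42 - 1*(-130)²) + 14578)/(1/(23579 - 19714) + 33230) = ((-42 - 1*16900) + 14578)/(1/3865 + 33230) = ((-42 - 16900) + 14578)/(1/3865 + 33230) = (-16942 + 14578)/(128433951/3865) = -2364*3865/128433951 = -3045620/42811317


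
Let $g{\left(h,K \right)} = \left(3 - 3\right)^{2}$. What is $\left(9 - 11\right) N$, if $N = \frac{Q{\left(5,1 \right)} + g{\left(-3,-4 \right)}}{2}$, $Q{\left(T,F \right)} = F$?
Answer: $-1$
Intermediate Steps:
$g{\left(h,K \right)} = 0$ ($g{\left(h,K \right)} = 0^{2} = 0$)
$N = \frac{1}{2}$ ($N = \frac{1 + 0}{2} = 1 \cdot \frac{1}{2} = \frac{1}{2} \approx 0.5$)
$\left(9 - 11\right) N = \left(9 - 11\right) \frac{1}{2} = \left(-2\right) \frac{1}{2} = -1$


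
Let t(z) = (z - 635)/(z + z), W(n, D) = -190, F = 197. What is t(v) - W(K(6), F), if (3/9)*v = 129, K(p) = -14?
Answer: 73406/387 ≈ 189.68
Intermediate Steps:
v = 387 (v = 3*129 = 387)
t(z) = (-635 + z)/(2*z) (t(z) = (-635 + z)/((2*z)) = (-635 + z)*(1/(2*z)) = (-635 + z)/(2*z))
t(v) - W(K(6), F) = (1/2)*(-635 + 387)/387 - 1*(-190) = (1/2)*(1/387)*(-248) + 190 = -124/387 + 190 = 73406/387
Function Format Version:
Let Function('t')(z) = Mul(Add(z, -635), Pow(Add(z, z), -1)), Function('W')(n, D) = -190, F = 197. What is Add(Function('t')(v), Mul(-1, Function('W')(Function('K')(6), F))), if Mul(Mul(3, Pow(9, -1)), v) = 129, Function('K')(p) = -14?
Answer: Rational(73406, 387) ≈ 189.68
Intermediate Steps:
v = 387 (v = Mul(3, 129) = 387)
Function('t')(z) = Mul(Rational(1, 2), Pow(z, -1), Add(-635, z)) (Function('t')(z) = Mul(Add(-635, z), Pow(Mul(2, z), -1)) = Mul(Add(-635, z), Mul(Rational(1, 2), Pow(z, -1))) = Mul(Rational(1, 2), Pow(z, -1), Add(-635, z)))
Add(Function('t')(v), Mul(-1, Function('W')(Function('K')(6), F))) = Add(Mul(Rational(1, 2), Pow(387, -1), Add(-635, 387)), Mul(-1, -190)) = Add(Mul(Rational(1, 2), Rational(1, 387), -248), 190) = Add(Rational(-124, 387), 190) = Rational(73406, 387)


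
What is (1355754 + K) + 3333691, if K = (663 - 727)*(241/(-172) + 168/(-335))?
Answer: 67553209321/14405 ≈ 4.6896e+6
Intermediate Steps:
K = 1754096/14405 (K = -64*(241*(-1/172) + 168*(-1/335)) = -64*(-241/172 - 168/335) = -64*(-109631/57620) = 1754096/14405 ≈ 121.77)
(1355754 + K) + 3333691 = (1355754 + 1754096/14405) + 3333691 = 19531390466/14405 + 3333691 = 67553209321/14405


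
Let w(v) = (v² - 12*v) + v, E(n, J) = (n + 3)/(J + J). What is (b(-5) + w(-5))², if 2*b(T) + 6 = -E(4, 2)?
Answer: 370881/64 ≈ 5795.0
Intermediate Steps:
E(n, J) = (3 + n)/(2*J) (E(n, J) = (3 + n)/((2*J)) = (3 + n)*(1/(2*J)) = (3 + n)/(2*J))
w(v) = v² - 11*v
b(T) = -31/8 (b(T) = -3 + (-(3 + 4)/(2*2))/2 = -3 + (-7/(2*2))/2 = -3 + (-1*7/4)/2 = -3 + (½)*(-7/4) = -3 - 7/8 = -31/8)
(b(-5) + w(-5))² = (-31/8 - 5*(-11 - 5))² = (-31/8 - 5*(-16))² = (-31/8 + 80)² = (609/8)² = 370881/64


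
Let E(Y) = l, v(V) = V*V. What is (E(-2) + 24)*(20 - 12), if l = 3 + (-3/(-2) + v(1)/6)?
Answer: 688/3 ≈ 229.33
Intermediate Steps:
v(V) = V²
l = 14/3 (l = 3 + (-3/(-2) + 1²/6) = 3 + (-3*(-½) + 1*(⅙)) = 3 + (3/2 + ⅙) = 3 + 5/3 = 14/3 ≈ 4.6667)
E(Y) = 14/3
(E(-2) + 24)*(20 - 12) = (14/3 + 24)*(20 - 12) = (86/3)*8 = 688/3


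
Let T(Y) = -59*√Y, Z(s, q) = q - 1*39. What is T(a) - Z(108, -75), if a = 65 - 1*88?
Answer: 114 - 59*I*√23 ≈ 114.0 - 282.95*I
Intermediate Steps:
Z(s, q) = -39 + q (Z(s, q) = q - 39 = -39 + q)
a = -23 (a = 65 - 88 = -23)
T(a) - Z(108, -75) = -59*I*√23 - (-39 - 75) = -59*I*√23 - 1*(-114) = -59*I*√23 + 114 = 114 - 59*I*√23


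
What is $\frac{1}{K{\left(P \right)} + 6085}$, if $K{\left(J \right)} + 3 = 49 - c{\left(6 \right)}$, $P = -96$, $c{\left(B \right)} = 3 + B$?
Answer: $\frac{1}{6122} \approx 0.00016335$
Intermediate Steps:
$K{\left(J \right)} = 37$ ($K{\left(J \right)} = -3 + \left(49 - \left(3 + 6\right)\right) = -3 + \left(49 - 9\right) = -3 + 40 = 37$)
$\frac{1}{K{\left(P \right)} + 6085} = \frac{1}{37 + 6085} = \frac{1}{6122}$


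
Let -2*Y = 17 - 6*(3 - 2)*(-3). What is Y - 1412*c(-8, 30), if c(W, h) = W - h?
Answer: 107277/2 ≈ 53639.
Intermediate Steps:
Y = -35/2 (Y = -(17 - 6*(3 - 2)*(-3))/2 = -(17 - 6*(-3))/2 = -(17 + 18)/2 = -1/2*35 = -35/2 ≈ -17.500)
Y - 1412*c(-8, 30) = -35/2 - 1412*(-8 - 1*30) = -35/2 - 1412*(-8 - 30) = -35/2 - 1412*(-38) = -35/2 + 53656 = 107277/2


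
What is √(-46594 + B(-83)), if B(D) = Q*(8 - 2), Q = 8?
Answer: 37*I*√34 ≈ 215.75*I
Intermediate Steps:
B(D) = 48 (B(D) = 8*(8 - 2) = 8*6 = 48)
√(-46594 + B(-83)) = √(-46594 + 48) = √(-46546) = 37*I*√34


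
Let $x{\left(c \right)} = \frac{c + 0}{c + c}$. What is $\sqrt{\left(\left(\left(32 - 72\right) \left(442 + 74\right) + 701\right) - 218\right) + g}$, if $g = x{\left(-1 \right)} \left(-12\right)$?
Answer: $i \sqrt{20163} \approx 142.0 i$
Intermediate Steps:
$x{\left(c \right)} = \frac{1}{2}$ ($x{\left(c \right)} = \frac{c}{2 c} = c \frac{1}{2 c} = \frac{1}{2}$)
$g = -6$ ($g = \frac{1}{2} \left(-12\right) = -6$)
$\sqrt{\left(\left(\left(32 - 72\right) \left(442 + 74\right) + 701\right) - 218\right) + g} = \sqrt{\left(\left(\left(32 - 72\right) \left(442 + 74\right) + 701\right) - 218\right) - 6} = \sqrt{\left(\left(\left(-40\right) 516 + 701\right) - 218\right) - 6} = \sqrt{\left(\left(-20640 + 701\right) - 218\right) - 6} = \sqrt{\left(-19939 - 218\right) - 6} = \sqrt{-20157 - 6} = \sqrt{-20163} = i \sqrt{20163}$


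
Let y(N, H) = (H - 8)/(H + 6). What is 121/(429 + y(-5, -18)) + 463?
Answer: 1198507/2587 ≈ 463.28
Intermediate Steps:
y(N, H) = (-8 + H)/(6 + H)
121/(429 + y(-5, -18)) + 463 = 121/(429 + (-8 - 18)/(6 - 18)) + 463 = 121/(429 - 26/(-12)) + 463 = 121/(429 - 1/12*(-26)) + 463 = 121/(429 + 13/6) + 463 = 121/(2587/6) + 463 = 121*(6/2587) + 463 = 726/2587 + 463 = 1198507/2587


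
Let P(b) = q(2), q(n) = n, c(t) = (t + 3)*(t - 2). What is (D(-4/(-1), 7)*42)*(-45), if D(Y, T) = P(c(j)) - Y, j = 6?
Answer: 3780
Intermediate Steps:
c(t) = (-2 + t)*(3 + t) (c(t) = (3 + t)*(-2 + t) = (-2 + t)*(3 + t))
P(b) = 2
D(Y, T) = 2 - Y
(D(-4/(-1), 7)*42)*(-45) = ((2 - (-4)/(-1))*42)*(-45) = ((2 - (-4)*(-1))*42)*(-45) = ((2 - 1*4)*42)*(-45) = ((2 - 4)*42)*(-45) = -2*42*(-45) = -84*(-45) = 3780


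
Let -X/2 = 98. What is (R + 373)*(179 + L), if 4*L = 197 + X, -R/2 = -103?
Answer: 415143/4 ≈ 1.0379e+5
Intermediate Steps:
R = 206 (R = -2*(-103) = 206)
X = -196 (X = -2*98 = -196)
L = ¼ (L = (197 - 196)/4 = (¼)*1 = ¼ ≈ 0.25000)
(R + 373)*(179 + L) = (206 + 373)*(179 + ¼) = 579*(717/4) = 415143/4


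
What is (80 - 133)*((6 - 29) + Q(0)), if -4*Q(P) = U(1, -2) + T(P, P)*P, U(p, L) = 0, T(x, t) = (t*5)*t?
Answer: 1219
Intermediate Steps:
T(x, t) = 5*t² (T(x, t) = (5*t)*t = 5*t²)
Q(P) = -5*P³/4 (Q(P) = -(0 + (5*P²)*P)/4 = -(0 + 5*P³)/4 = -5*P³/4)
(80 - 133)*((6 - 29) + Q(0)) = (80 - 133)*((6 - 29) - 5/4*0³) = -53*(-23 - 5/4*0) = -53*(-23 + 0) = -53*(-23) = 1219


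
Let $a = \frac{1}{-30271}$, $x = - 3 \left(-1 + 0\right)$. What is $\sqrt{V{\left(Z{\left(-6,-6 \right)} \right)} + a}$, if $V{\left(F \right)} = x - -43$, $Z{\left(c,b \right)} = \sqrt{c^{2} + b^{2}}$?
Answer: $\frac{\sqrt{42151308015}}{30271} \approx 6.7823$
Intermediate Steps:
$x = 3$ ($x = \left(-3\right) \left(-1\right) = 3$)
$Z{\left(c,b \right)} = \sqrt{b^{2} + c^{2}}$
$V{\left(F \right)} = 46$ ($V{\left(F \right)} = 3 - -43 = 3 + 43 = 46$)
$a = - \frac{1}{30271} \approx -3.3035 \cdot 10^{-5}$
$\sqrt{V{\left(Z{\left(-6,-6 \right)} \right)} + a} = \sqrt{46 - \frac{1}{30271}} = \sqrt{\frac{1392465}{30271}} = \frac{\sqrt{42151308015}}{30271}$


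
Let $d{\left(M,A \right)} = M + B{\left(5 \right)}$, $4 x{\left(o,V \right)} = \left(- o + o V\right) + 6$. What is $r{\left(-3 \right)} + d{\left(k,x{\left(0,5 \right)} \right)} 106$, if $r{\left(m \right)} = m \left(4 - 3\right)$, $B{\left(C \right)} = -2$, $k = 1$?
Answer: $-109$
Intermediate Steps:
$r{\left(m \right)} = m$ ($r{\left(m \right)} = m 1 = m$)
$x{\left(o,V \right)} = \frac{3}{2} - \frac{o}{4} + \frac{V o}{4}$ ($x{\left(o,V \right)} = \frac{\left(- o + o V\right) + 6}{4} = \frac{\left(- o + V o\right) + 6}{4} = \frac{6 - o + V o}{4} = \frac{3}{2} - \frac{o}{4} + \frac{V o}{4}$)
$d{\left(M,A \right)} = -2 + M$ ($d{\left(M,A \right)} = M - 2 = -2 + M$)
$r{\left(-3 \right)} + d{\left(k,x{\left(0,5 \right)} \right)} 106 = -3 + \left(-2 + 1\right) 106 = -3 - 106 = -109$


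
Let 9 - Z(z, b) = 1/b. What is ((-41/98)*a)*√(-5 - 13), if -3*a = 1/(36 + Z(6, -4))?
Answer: 82*I*√2/8869 ≈ 0.013075*I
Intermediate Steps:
Z(z, b) = 9 - 1/b
a = -4/543 (a = -1/(3*(36 + (9 - 1/(-4)))) = -1/(3*(36 + (9 - 1*(-¼)))) = -1/(3*(36 + (9 + ¼))) = -1/(3*(36 + 37/4)) = -1/(3*181/4) = -⅓*4/181 = -4/543 ≈ -0.0073665)
((-41/98)*a)*√(-5 - 13) = (-41/98*(-4/543))*√(-5 - 13) = (-41*1/98*(-4/543))*√(-18) = (-41/98*(-4/543))*(3*I*√2) = 82*(3*I*√2)/26607 = 82*I*√2/8869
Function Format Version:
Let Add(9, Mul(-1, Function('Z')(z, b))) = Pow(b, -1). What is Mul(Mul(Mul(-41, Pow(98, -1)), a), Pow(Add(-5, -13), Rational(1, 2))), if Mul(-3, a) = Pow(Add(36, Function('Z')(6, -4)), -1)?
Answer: Mul(Rational(82, 8869), I, Pow(2, Rational(1, 2))) ≈ Mul(0.013075, I)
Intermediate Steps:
Function('Z')(z, b) = Add(9, Mul(-1, Pow(b, -1)))
a = Rational(-4, 543) (a = Mul(Rational(-1, 3), Pow(Add(36, Add(9, Mul(-1, Pow(-4, -1)))), -1)) = Mul(Rational(-1, 3), Pow(Add(36, Add(9, Mul(-1, Rational(-1, 4)))), -1)) = Mul(Rational(-1, 3), Pow(Add(36, Add(9, Rational(1, 4))), -1)) = Mul(Rational(-1, 3), Pow(Add(36, Rational(37, 4)), -1)) = Mul(Rational(-1, 3), Pow(Rational(181, 4), -1)) = Mul(Rational(-1, 3), Rational(4, 181)) = Rational(-4, 543) ≈ -0.0073665)
Mul(Mul(Mul(-41, Pow(98, -1)), a), Pow(Add(-5, -13), Rational(1, 2))) = Mul(Mul(Mul(-41, Pow(98, -1)), Rational(-4, 543)), Pow(Add(-5, -13), Rational(1, 2))) = Mul(Mul(Mul(-41, Rational(1, 98)), Rational(-4, 543)), Pow(-18, Rational(1, 2))) = Mul(Mul(Rational(-41, 98), Rational(-4, 543)), Mul(3, I, Pow(2, Rational(1, 2)))) = Mul(Rational(82, 26607), Mul(3, I, Pow(2, Rational(1, 2)))) = Mul(Rational(82, 8869), I, Pow(2, Rational(1, 2)))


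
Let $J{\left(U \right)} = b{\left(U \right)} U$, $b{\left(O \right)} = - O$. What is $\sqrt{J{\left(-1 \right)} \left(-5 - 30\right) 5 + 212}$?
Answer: $3 \sqrt{43} \approx 19.672$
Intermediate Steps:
$J{\left(U \right)} = - U^{2}$ ($J{\left(U \right)} = - U U = - U^{2}$)
$\sqrt{J{\left(-1 \right)} \left(-5 - 30\right) 5 + 212} = \sqrt{- \left(-1\right)^{2} \left(-5 - 30\right) 5 + 212} = \sqrt{\left(-1\right) 1 \left(-5 - 30\right) 5 + 212} = \sqrt{\left(-1\right) \left(-35\right) 5 + 212} = \sqrt{35 \cdot 5 + 212} = \sqrt{175 + 212} = \sqrt{387} = 3 \sqrt{43}$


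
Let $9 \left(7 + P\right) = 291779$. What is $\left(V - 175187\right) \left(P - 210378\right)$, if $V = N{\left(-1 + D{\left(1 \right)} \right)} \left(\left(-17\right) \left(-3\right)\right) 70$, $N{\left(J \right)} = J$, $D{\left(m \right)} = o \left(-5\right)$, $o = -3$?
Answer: $\frac{200542299002}{9} \approx 2.2282 \cdot 10^{10}$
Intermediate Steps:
$D{\left(m \right)} = 15$ ($D{\left(m \right)} = \left(-3\right) \left(-5\right) = 15$)
$P = \frac{291716}{9}$ ($P = -7 + \frac{1}{9} \cdot 291779 = -7 + \frac{291779}{9} = \frac{291716}{9} \approx 32413.0$)
$V = 49980$ ($V = \left(-1 + 15\right) \left(\left(-17\right) \left(-3\right)\right) 70 = 14 \cdot 51 \cdot 70 = 714 \cdot 70 = 49980$)
$\left(V - 175187\right) \left(P - 210378\right) = \left(49980 - 175187\right) \left(\frac{291716}{9} - 210378\right) = \left(-125207\right) \left(- \frac{1601686}{9}\right) = \frac{200542299002}{9}$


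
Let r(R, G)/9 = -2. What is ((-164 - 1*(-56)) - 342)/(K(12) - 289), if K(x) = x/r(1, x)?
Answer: 1350/869 ≈ 1.5535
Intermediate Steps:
r(R, G) = -18 (r(R, G) = 9*(-2) = -18)
K(x) = -x/18 (K(x) = x/(-18) = x*(-1/18) = -x/18)
((-164 - 1*(-56)) - 342)/(K(12) - 289) = ((-164 - 1*(-56)) - 342)/(-1/18*12 - 289) = ((-164 + 56) - 342)/(-⅔ - 289) = (-108 - 342)/(-869/3) = -450*(-3/869) = 1350/869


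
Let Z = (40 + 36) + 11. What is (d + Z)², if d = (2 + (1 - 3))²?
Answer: 7569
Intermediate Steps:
Z = 87 (Z = 76 + 11 = 87)
d = 0 (d = (2 - 2)² = 0² = 0)
(d + Z)² = (0 + 87)² = 87² = 7569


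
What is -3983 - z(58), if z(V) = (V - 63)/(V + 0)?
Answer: -231009/58 ≈ -3982.9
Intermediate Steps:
z(V) = (-63 + V)/V
-3983 - z(58) = -3983 - (-63 + 58)/58 = -3983 - (-5)/58 = -3983 - 1*(-5/58) = -3983 + 5/58 = -231009/58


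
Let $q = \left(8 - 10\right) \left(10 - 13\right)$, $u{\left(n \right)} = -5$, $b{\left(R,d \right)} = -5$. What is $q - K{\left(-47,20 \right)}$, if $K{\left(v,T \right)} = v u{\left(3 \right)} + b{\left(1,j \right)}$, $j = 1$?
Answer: $-224$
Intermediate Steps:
$K{\left(v,T \right)} = -5 - 5 v$ ($K{\left(v,T \right)} = v \left(-5\right) - 5 = - 5 v - 5 = -5 - 5 v$)
$q = 6$ ($q = \left(-2\right) \left(-3\right) = 6$)
$q - K{\left(-47,20 \right)} = 6 - \left(-5 - -235\right) = 6 - \left(-5 + 235\right) = 6 - 230 = -224$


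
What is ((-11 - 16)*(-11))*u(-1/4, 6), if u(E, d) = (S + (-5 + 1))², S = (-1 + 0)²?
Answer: 2673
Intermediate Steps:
S = 1 (S = (-1)² = 1)
u(E, d) = 9 (u(E, d) = (1 + (-5 + 1))² = (1 - 4)² = (-3)² = 9)
((-11 - 16)*(-11))*u(-1/4, 6) = ((-11 - 16)*(-11))*9 = -27*(-11)*9 = 297*9 = 2673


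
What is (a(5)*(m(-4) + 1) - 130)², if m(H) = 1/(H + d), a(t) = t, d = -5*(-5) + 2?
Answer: 8236900/529 ≈ 15571.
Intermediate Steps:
d = 27 (d = 25 + 2 = 27)
m(H) = 1/(27 + H) (m(H) = 1/(H + 27) = 1/(27 + H))
(a(5)*(m(-4) + 1) - 130)² = (5*(1/(27 - 4) + 1) - 130)² = (5*(1/23 + 1) - 130)² = (5*(24/23) - 130)² = (120/23 - 130)² = (-2870/23)² = 8236900/529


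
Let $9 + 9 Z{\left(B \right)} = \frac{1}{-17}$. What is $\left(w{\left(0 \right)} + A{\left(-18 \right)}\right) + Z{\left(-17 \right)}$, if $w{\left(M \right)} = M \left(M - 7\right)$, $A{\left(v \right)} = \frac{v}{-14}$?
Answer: $\frac{299}{1071} \approx 0.27918$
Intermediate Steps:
$A{\left(v \right)} = - \frac{v}{14}$ ($A{\left(v \right)} = v \left(- \frac{1}{14}\right) = - \frac{v}{14}$)
$w{\left(M \right)} = M \left(-7 + M\right)$
$Z{\left(B \right)} = - \frac{154}{153}$ ($Z{\left(B \right)} = -1 + \frac{1}{9 \left(-17\right)} = -1 + \frac{1}{9} \left(- \frac{1}{17}\right) = -1 - \frac{1}{153} = - \frac{154}{153}$)
$\left(w{\left(0 \right)} + A{\left(-18 \right)}\right) + Z{\left(-17 \right)} = \left(0 \left(-7 + 0\right) - - \frac{9}{7}\right) - \frac{154}{153} = \left(0 \left(-7\right) + \frac{9}{7}\right) - \frac{154}{153} = \left(0 + \frac{9}{7}\right) - \frac{154}{153} = \frac{9}{7} - \frac{154}{153} = \frac{299}{1071}$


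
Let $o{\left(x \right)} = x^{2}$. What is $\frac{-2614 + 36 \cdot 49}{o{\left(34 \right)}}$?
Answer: $- \frac{25}{34} \approx -0.73529$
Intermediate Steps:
$\frac{-2614 + 36 \cdot 49}{o{\left(34 \right)}} = \frac{-2614 + 36 \cdot 49}{34^{2}} = \frac{-2614 + 1764}{1156} = \left(-850\right) \frac{1}{1156} = - \frac{25}{34}$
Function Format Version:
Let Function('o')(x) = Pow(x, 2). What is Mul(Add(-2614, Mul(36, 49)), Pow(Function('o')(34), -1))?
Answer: Rational(-25, 34) ≈ -0.73529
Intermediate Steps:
Mul(Add(-2614, Mul(36, 49)), Pow(Function('o')(34), -1)) = Mul(Add(-2614, Mul(36, 49)), Pow(Pow(34, 2), -1)) = Mul(Add(-2614, 1764), Pow(1156, -1)) = Mul(-850, Rational(1, 1156)) = Rational(-25, 34)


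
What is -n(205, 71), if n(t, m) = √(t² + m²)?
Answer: -√47066 ≈ -216.95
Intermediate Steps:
n(t, m) = √(m² + t²)
-n(205, 71) = -√(71² + 205²) = -√(5041 + 42025) = -√47066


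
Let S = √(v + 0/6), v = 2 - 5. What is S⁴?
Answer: 9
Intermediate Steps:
v = -3
S = I*√3 (S = √(-3 + 0/6) = √(-3 + 0*(⅙)) = √(-3 + 0) = √(-3) = I*√3 ≈ 1.732*I)
S⁴ = (I*√3)⁴ = 9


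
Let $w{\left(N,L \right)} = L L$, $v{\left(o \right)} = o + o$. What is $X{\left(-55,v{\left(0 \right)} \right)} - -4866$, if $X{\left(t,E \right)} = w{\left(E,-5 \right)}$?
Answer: $4891$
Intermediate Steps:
$v{\left(o \right)} = 2 o$
$w{\left(N,L \right)} = L^{2}$
$X{\left(t,E \right)} = 25$ ($X{\left(t,E \right)} = \left(-5\right)^{2} = 25$)
$X{\left(-55,v{\left(0 \right)} \right)} - -4866 = 25 - -4866 = 25 + 4866 = 4891$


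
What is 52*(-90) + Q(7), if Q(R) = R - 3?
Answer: -4676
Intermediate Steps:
Q(R) = -3 + R
52*(-90) + Q(7) = 52*(-90) + (-3 + 7) = -4680 + 4 = -4676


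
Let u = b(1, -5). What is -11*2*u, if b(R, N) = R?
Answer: -22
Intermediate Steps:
u = 1
-11*2*u = -11*2 = -22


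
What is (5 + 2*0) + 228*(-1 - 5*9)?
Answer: -10483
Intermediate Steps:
(5 + 2*0) + 228*(-1 - 5*9) = (5 + 0) + 228*(-1 - 45) = 5 + 228*(-46) = 5 - 10488 = -10483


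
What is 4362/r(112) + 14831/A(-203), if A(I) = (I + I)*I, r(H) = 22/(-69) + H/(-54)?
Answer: -111616002185/61236574 ≈ -1822.7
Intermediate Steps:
r(H) = -22/69 - H/54 (r(H) = 22*(-1/69) + H*(-1/54) = -22/69 - H/54)
A(I) = 2*I² (A(I) = (2*I)*I = 2*I²)
4362/r(112) + 14831/A(-203) = 4362/(-22/69 - 1/54*112) + 14831/((2*(-203)²)) = 4362/(-22/69 - 56/27) + 14831/((2*41209)) = 4362/(-1486/621) + 14831/82418 = 4362*(-621/1486) + 14831*(1/82418) = -1354401/743 + 14831/82418 = -111616002185/61236574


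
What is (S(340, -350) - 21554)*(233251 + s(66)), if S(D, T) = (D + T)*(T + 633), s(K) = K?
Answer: -5689201728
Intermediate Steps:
S(D, T) = (633 + T)*(D + T) (S(D, T) = (D + T)*(633 + T) = (633 + T)*(D + T))
(S(340, -350) - 21554)*(233251 + s(66)) = (((-350)² + 633*340 + 633*(-350) + 340*(-350)) - 21554)*(233251 + 66) = ((122500 + 215220 - 221550 - 119000) - 21554)*233317 = (-2830 - 21554)*233317 = -24384*233317 = -5689201728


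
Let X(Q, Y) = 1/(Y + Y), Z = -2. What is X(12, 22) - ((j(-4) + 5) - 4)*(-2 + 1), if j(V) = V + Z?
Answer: -219/44 ≈ -4.9773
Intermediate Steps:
X(Q, Y) = 1/(2*Y)
j(V) = -2 + V (j(V) = V - 2 = -2 + V)
X(12, 22) - ((j(-4) + 5) - 4)*(-2 + 1) = (1/2)/22 - (((-2 - 4) + 5) - 4)*(-2 + 1) = (1/2)*(1/22) - ((-6 + 5) - 4)*(-1) = 1/44 - (-1 - 4)*(-1) = 1/44 - (-5)*(-1) = 1/44 - 1*5 = 1/44 - 5 = -219/44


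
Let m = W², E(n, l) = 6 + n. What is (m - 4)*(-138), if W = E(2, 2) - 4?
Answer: -1656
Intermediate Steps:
W = 4 (W = (6 + 2) - 4 = 8 - 4 = 4)
m = 16 (m = 4² = 16)
(m - 4)*(-138) = (16 - 4)*(-138) = 12*(-138) = -1656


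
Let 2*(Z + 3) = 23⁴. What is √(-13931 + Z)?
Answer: 3*√55994/2 ≈ 354.95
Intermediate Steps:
Z = 279835/2 (Z = -3 + (½)*23⁴ = -3 + (½)*279841 = -3 + 279841/2 = 279835/2 ≈ 1.3992e+5)
√(-13931 + Z) = √(-13931 + 279835/2) = √(251973/2) = 3*√55994/2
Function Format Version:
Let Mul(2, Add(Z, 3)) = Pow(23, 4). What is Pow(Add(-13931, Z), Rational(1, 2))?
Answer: Mul(Rational(3, 2), Pow(55994, Rational(1, 2))) ≈ 354.95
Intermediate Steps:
Z = Rational(279835, 2) (Z = Add(-3, Mul(Rational(1, 2), Pow(23, 4))) = Add(-3, Mul(Rational(1, 2), 279841)) = Add(-3, Rational(279841, 2)) = Rational(279835, 2) ≈ 1.3992e+5)
Pow(Add(-13931, Z), Rational(1, 2)) = Pow(Add(-13931, Rational(279835, 2)), Rational(1, 2)) = Pow(Rational(251973, 2), Rational(1, 2)) = Mul(Rational(3, 2), Pow(55994, Rational(1, 2)))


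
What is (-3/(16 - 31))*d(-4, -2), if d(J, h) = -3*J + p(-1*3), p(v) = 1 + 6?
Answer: 19/5 ≈ 3.8000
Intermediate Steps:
p(v) = 7
d(J, h) = 7 - 3*J (d(J, h) = -3*J + 7 = 7 - 3*J)
(-3/(16 - 31))*d(-4, -2) = (-3/(16 - 31))*(7 - 3*(-4)) = (-3/(-15))*(7 + 12) = -1/15*(-3)*19 = (⅕)*19 = 19/5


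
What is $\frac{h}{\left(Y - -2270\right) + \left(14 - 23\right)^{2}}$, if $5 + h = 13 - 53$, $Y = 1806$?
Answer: $- \frac{45}{4157} \approx -0.010825$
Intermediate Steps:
$h = -45$ ($h = -5 + \left(13 - 53\right) = -5 - 40 = -45$)
$\frac{h}{\left(Y - -2270\right) + \left(14 - 23\right)^{2}} = \frac{1}{\left(1806 - -2270\right) + \left(14 - 23\right)^{2}} \left(-45\right) = \frac{1}{\left(1806 + 2270\right) + \left(-9\right)^{2}} \left(-45\right) = \frac{1}{4076 + 81} \left(-45\right) = \frac{1}{4157} \left(-45\right) = - \frac{45}{4157}$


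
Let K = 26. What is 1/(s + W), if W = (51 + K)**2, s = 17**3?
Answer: 1/10842 ≈ 9.2234e-5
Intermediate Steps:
s = 4913
W = 5929 (W = (51 + 26)**2 = 77**2 = 5929)
1/(s + W) = 1/(4913 + 5929) = 1/10842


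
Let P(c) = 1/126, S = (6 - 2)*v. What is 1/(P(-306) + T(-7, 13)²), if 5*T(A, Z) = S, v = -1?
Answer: 3150/2041 ≈ 1.5434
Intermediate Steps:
S = -4 (S = (6 - 2)*(-1) = 4*(-1) = -4)
T(A, Z) = -⅘ (T(A, Z) = (⅕)*(-4) = -⅘)
P(c) = 1/126
1/(P(-306) + T(-7, 13)²) = 1/(1/126 + (-⅘)²) = 1/(1/126 + 16/25) = 1/(2041/3150) = 3150/2041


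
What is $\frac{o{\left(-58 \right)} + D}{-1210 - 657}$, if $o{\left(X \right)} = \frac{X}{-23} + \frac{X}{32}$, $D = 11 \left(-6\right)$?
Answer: $\frac{24027}{687056} \approx 0.034971$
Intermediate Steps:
$D = -66$
$o{\left(X \right)} = - \frac{9 X}{736}$ ($o{\left(X \right)} = X \left(- \frac{1}{23}\right) + X \frac{1}{32} = - \frac{X}{23} + \frac{X}{32} = - \frac{9 X}{736}$)
$\frac{o{\left(-58 \right)} + D}{-1210 - 657} = \frac{\left(- \frac{9}{736}\right) \left(-58\right) - 66}{-1210 - 657} = \frac{\frac{261}{368} - 66}{-1867} = \left(- \frac{24027}{368}\right) \left(- \frac{1}{1867}\right) = \frac{24027}{687056}$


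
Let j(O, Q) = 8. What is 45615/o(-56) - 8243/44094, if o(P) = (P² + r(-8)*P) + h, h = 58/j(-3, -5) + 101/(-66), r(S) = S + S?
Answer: 261104565023/23501176026 ≈ 11.110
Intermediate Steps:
r(S) = 2*S
h = 755/132 (h = 58/8 + 101/(-66) = 58*(⅛) + 101*(-1/66) = 29/4 - 101/66 = 755/132 ≈ 5.7197)
o(P) = 755/132 + P² - 16*P (o(P) = (P² + (2*(-8))*P) + 755/132 = (P² - 16*P) + 755/132 = 755/132 + P² - 16*P)
45615/o(-56) - 8243/44094 = 45615/(755/132 + (-56)² - 16*(-56)) - 8243/44094 = 45615/(755/132 + 3136 + 896) - 8243*1/44094 = 45615/(532979/132) - 8243/44094 = 45615*(132/532979) - 8243/44094 = 6021180/532979 - 8243/44094 = 261104565023/23501176026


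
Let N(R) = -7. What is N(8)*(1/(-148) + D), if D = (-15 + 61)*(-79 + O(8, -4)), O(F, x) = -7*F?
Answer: 6433567/148 ≈ 43470.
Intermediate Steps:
D = -6210 (D = (-15 + 61)*(-79 - 7*8) = 46*(-79 - 56) = 46*(-135) = -6210)
N(8)*(1/(-148) + D) = -7*(1/(-148) - 6210) = -7*(-1/148 - 6210) = -7*(-919081/148) = 6433567/148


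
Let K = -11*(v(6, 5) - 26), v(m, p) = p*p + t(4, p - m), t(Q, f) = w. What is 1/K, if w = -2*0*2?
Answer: 1/11 ≈ 0.090909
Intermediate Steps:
w = 0 (w = 0*2 = 0)
t(Q, f) = 0
v(m, p) = p**2 (v(m, p) = p*p + 0 = p**2 + 0 = p**2)
K = 11 (K = -11*(5**2 - 26) = -11*(25 - 26) = -11*(-1) = 11)
1/K = 1/11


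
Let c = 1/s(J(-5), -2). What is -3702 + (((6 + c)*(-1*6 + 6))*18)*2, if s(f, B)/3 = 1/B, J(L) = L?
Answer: -3702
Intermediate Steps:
s(f, B) = 3/B (s(f, B) = 3*(1/B) = 3/B)
c = -⅔ (c = 1/(3/(-2)) = 1/(3*(-½)) = 1/(-3/2) = -⅔ ≈ -0.66667)
-3702 + (((6 + c)*(-1*6 + 6))*18)*2 = -3702 + (((6 - ⅔)*(-1*6 + 6))*18)*2 = -3702 + ((16*(-6 + 6)/3)*18)*2 = -3702 + (((16/3)*0)*18)*2 = -3702 + (0*18)*2 = -3702 + 0*2 = -3702 + 0 = -3702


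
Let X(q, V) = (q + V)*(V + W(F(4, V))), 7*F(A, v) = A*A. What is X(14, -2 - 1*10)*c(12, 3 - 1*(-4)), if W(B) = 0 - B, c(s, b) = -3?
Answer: 600/7 ≈ 85.714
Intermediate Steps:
F(A, v) = A²/7 (F(A, v) = (A*A)/7 = A²/7)
W(B) = -B
X(q, V) = (-16/7 + V)*(V + q) (X(q, V) = (q + V)*(V - 4²/7) = (V + q)*(V - 16/7) = (V + q)*(-16/7 + V) = (-16/7 + V)*(V + q))
X(14, -2 - 1*10)*c(12, 3 - 1*(-4)) = ((-2 - 1*10)² - 16*(-2 - 1*10)/7 - 16/7*14 + (-2 - 1*10)*14)*(-3) = ((-2 - 10)² - 16*(-2 - 10)/7 - 32 + (-2 - 10)*14)*(-3) = ((-12)² - 16/7*(-12) - 32 - 12*14)*(-3) = (144 + 192/7 - 32 - 168)*(-3) = -200/7*(-3) = 600/7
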